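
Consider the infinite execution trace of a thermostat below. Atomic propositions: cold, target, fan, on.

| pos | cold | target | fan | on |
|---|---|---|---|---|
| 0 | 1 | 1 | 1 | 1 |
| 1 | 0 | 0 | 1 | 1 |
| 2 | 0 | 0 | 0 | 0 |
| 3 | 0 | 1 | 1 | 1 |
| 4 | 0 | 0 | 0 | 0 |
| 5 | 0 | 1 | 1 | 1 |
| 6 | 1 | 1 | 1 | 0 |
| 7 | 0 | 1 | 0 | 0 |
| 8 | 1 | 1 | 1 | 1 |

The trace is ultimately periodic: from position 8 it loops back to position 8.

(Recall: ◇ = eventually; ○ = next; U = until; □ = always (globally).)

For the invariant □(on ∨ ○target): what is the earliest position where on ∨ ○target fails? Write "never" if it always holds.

never

on ∨ ○target holds at every position 0..8, and those are all the positions the trace ever visits, so the invariant □(on ∨ ○target) is never violated.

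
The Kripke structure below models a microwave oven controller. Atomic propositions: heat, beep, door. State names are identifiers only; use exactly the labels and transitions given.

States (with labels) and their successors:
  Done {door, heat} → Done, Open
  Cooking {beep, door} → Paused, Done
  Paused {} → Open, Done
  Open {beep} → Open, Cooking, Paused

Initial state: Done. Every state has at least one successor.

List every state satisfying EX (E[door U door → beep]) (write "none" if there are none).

States satisfying E[door U door → beep]: {Done, Cooking, Paused, Open}.
States satisfying EX (E[door U door → beep]): {Done, Cooking, Paused, Open}.

{Done, Cooking, Paused, Open}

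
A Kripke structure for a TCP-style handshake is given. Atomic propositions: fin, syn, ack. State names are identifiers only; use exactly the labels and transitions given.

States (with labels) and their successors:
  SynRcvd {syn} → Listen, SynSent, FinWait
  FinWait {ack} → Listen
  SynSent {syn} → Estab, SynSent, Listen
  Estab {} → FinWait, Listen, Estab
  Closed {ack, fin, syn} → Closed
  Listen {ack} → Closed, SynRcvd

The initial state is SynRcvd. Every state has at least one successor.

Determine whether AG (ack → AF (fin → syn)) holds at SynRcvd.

States satisfying ack → AF (fin → syn): {SynRcvd, FinWait, SynSent, Estab, Closed, Listen}.
States satisfying AG (ack → AF (fin → syn)): {SynRcvd, FinWait, SynSent, Estab, Closed, Listen}.
Every state reachable from SynRcvd satisfies ack → AF (fin → syn).
SynRcvd ∈ Sat(AG (ack → AF (fin → syn))).

Holds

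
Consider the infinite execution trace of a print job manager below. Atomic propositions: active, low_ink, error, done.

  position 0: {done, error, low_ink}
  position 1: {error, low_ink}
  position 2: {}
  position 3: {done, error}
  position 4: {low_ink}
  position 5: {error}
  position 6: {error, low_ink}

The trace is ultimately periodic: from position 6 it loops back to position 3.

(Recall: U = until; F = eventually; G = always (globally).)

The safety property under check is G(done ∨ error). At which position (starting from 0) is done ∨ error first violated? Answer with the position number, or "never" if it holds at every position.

Check done ∨ error at each position in order: 0 ✓, 1 ✓.
At position 2 the labels are {}, so done ∨ error is false there. This is the first violation.

2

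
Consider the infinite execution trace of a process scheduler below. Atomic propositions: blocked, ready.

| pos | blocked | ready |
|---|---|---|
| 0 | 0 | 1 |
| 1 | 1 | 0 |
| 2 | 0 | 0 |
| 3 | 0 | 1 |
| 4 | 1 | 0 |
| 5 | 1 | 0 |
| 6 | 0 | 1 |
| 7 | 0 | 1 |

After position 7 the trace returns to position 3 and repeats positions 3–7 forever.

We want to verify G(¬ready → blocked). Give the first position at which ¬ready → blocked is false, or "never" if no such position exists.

2

Check ¬ready → blocked at each position in order: 0 ✓, 1 ✓.
At position 2 the labels are {}, so ¬ready → blocked is false there. This is the first violation.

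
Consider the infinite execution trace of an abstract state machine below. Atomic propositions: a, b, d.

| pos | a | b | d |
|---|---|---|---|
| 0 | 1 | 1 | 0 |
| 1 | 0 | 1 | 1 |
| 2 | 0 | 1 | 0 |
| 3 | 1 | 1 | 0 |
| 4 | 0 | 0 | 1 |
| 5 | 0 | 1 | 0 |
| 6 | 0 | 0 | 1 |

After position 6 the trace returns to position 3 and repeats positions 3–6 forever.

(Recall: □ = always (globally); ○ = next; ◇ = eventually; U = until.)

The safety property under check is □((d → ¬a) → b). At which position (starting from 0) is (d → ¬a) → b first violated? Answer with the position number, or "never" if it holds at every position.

Check (d → ¬a) → b at each position in order: 0 ✓, 1 ✓, 2 ✓, 3 ✓.
At position 4 the labels are {d}, so (d → ¬a) → b is false there. This is the first violation.

4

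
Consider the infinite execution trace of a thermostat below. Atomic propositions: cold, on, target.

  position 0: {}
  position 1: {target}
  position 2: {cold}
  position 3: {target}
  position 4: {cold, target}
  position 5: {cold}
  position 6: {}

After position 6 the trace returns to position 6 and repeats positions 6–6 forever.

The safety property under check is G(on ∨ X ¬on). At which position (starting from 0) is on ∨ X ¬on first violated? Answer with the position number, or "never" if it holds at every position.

on ∨ X ¬on holds at every position 0..6, and those are all the positions the trace ever visits, so the invariant G(on ∨ X ¬on) is never violated.

never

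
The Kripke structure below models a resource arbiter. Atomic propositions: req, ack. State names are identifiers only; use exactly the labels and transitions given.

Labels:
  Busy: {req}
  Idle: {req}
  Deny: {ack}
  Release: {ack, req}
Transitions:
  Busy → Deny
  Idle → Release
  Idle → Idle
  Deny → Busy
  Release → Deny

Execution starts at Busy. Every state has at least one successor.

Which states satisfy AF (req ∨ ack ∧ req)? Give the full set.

States satisfying req ∨ ack ∧ req: {Busy, Idle, Release}.
States satisfying AF (req ∨ ack ∧ req): {Busy, Idle, Deny, Release}.

{Busy, Idle, Deny, Release}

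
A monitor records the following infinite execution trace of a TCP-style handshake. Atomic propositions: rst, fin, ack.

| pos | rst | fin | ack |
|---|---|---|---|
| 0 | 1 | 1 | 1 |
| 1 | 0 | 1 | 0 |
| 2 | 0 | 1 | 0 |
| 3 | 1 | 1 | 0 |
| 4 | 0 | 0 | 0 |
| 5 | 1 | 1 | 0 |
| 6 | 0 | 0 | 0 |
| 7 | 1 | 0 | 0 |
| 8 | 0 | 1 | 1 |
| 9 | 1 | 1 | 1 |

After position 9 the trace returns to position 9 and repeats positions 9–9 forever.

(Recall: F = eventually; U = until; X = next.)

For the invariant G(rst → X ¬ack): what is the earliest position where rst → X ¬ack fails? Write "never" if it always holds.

7

Check rst → X ¬ack at each position in order: 0 ✓, 1 ✓, 2 ✓, 3 ✓, 4 ✓, 5 ✓, 6 ✓.
At position 7 the labels are {rst} and the next position 8 has {ack, fin}, so rst → X ¬ack is false there. This is the first violation.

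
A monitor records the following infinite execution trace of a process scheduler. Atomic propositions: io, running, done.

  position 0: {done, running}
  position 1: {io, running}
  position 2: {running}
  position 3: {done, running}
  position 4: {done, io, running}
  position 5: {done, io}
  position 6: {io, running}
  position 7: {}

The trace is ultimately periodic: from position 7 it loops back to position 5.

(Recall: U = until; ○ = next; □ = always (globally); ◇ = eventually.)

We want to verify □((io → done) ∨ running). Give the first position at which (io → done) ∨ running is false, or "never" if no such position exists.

(io → done) ∨ running holds at every position 0..7, and those are all the positions the trace ever visits, so the invariant □((io → done) ∨ running) is never violated.

never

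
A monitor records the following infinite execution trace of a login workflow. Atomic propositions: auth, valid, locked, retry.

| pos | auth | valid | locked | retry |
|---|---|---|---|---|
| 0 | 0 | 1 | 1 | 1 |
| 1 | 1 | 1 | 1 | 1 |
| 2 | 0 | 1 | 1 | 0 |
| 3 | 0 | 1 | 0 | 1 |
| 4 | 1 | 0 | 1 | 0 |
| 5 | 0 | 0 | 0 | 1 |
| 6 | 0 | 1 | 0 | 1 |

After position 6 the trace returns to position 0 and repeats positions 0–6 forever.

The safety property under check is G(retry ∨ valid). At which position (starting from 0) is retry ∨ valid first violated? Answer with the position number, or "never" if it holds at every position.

4

Check retry ∨ valid at each position in order: 0 ✓, 1 ✓, 2 ✓, 3 ✓.
At position 4 the labels are {auth, locked}, so retry ∨ valid is false there. This is the first violation.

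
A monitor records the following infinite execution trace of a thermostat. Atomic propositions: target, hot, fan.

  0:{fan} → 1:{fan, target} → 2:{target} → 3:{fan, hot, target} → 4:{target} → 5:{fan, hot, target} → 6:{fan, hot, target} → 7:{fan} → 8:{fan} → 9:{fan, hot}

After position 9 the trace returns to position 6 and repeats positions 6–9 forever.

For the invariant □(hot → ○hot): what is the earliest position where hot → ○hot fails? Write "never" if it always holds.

Check hot → ○hot at each position in order: 0 ✓, 1 ✓, 2 ✓.
At position 3 the labels are {fan, hot, target} and the next position 4 has {target}, so hot → ○hot is false there. This is the first violation.

3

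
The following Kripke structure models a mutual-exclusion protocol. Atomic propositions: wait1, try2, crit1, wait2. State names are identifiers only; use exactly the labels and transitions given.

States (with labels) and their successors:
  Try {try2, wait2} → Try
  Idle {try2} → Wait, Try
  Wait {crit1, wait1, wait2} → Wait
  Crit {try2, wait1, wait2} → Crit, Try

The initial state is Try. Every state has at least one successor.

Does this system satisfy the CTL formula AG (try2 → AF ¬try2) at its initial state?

No

States satisfying try2 → AF ¬try2: {Wait}.
States satisfying AG (try2 → AF ¬try2): {Wait}.
Try is reachable from Try and violates try2 → AF ¬try2, so AG fails at Try.
Try ∉ Sat(AG (try2 → AF ¬try2)).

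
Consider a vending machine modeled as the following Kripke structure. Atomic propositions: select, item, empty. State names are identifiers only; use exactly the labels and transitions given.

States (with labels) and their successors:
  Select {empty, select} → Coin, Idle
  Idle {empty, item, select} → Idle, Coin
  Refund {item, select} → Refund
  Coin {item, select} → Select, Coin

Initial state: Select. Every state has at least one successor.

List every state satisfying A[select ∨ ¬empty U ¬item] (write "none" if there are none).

{Select}

States satisfying select ∨ ¬empty: {Select, Idle, Refund, Coin}.
States satisfying ¬item: {Select}.
States satisfying A[select ∨ ¬empty U ¬item]: {Select}.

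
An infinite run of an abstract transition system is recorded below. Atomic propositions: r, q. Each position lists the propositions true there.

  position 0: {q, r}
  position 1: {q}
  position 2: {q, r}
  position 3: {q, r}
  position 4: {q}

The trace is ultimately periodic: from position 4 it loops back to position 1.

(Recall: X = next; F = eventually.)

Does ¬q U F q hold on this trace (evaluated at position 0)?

Satisfied

Walking from position 0: F q first holds at position 0, and ¬q holds at every earlier position along the way, so ¬q U F q holds.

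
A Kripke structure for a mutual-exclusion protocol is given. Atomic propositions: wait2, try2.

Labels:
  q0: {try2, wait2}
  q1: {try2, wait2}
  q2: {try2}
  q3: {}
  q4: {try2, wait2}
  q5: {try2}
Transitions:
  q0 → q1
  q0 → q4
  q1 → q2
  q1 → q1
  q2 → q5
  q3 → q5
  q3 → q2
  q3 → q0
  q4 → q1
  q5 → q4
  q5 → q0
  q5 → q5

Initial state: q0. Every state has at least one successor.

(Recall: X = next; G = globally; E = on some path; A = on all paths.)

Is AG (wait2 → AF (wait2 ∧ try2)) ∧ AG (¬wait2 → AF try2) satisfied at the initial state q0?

Satisfied

States satisfying wait2 → AF (wait2 ∧ try2): {q0, q1, q2, q3, q4, q5}.
States satisfying AG (wait2 → AF (wait2 ∧ try2)): {q0, q1, q2, q3, q4, q5}.
States satisfying ¬wait2 → AF try2: {q0, q1, q2, q3, q4, q5}.
States satisfying AG (¬wait2 → AF try2): {q0, q1, q2, q3, q4, q5}.
States satisfying AG (wait2 → AF (wait2 ∧ try2)) ∧ AG (¬wait2 → AF try2): {q0, q1, q2, q3, q4, q5}.
q0 ∈ Sat(AG (wait2 → AF (wait2 ∧ try2)) ∧ AG (¬wait2 → AF try2)).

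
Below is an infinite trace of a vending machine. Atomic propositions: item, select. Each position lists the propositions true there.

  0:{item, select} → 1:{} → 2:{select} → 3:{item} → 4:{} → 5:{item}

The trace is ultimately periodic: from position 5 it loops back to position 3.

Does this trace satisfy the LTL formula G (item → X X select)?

item → X X select must hold at every position from 0 onward. It fails at position 3, so G (item → X X select) is false.
Positions where item holds: 0, 3, 5.
Check X X select at each: 0→ok, 3→fails, 5→fails.

No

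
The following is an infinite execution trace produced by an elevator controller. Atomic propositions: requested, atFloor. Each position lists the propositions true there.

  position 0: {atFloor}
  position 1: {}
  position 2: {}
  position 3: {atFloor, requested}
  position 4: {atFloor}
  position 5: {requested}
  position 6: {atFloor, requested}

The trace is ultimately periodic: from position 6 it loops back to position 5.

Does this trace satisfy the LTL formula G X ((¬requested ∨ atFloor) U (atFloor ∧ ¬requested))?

Violated

X ((¬requested ∨ atFloor) U (atFloor ∧ ¬requested)) must hold at every position from 0 onward. It fails at position 4, so G X ((¬requested ∨ atFloor) U (atFloor ∧ ¬requested)) is false.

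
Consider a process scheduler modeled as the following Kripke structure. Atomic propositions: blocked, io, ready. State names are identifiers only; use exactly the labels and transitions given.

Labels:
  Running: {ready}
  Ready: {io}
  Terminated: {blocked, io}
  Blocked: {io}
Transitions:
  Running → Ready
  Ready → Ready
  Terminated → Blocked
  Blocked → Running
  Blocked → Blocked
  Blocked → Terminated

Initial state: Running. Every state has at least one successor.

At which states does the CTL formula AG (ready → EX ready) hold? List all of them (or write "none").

States satisfying ready → EX ready: {Ready, Terminated, Blocked}.
States satisfying AG (ready → EX ready): {Ready}.

{Ready}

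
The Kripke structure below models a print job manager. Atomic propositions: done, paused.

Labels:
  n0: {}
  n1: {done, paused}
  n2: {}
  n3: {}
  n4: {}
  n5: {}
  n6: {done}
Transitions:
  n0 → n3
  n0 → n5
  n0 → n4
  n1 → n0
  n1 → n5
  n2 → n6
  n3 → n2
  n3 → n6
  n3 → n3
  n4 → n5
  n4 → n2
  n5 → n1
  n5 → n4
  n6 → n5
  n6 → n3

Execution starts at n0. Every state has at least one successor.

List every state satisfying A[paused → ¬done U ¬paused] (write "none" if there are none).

States satisfying paused → ¬done: {n0, n2, n3, n4, n5, n6}.
States satisfying ¬paused: {n0, n2, n3, n4, n5, n6}.
States satisfying A[paused → ¬done U ¬paused]: {n0, n2, n3, n4, n5, n6}.

{n0, n2, n3, n4, n5, n6}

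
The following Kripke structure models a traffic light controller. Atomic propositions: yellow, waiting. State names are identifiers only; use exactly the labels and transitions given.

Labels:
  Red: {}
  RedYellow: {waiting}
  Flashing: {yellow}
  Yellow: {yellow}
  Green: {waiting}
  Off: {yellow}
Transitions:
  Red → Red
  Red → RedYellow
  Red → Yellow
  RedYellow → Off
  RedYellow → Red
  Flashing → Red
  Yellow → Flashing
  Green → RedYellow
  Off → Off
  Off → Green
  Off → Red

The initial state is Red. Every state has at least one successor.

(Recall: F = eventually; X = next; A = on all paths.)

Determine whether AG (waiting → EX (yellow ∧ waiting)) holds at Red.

States satisfying waiting → EX (yellow ∧ waiting): {Red, Flashing, Yellow, Off}.
States satisfying AG (waiting → EX (yellow ∧ waiting)): ∅.
Green is reachable from Red and violates waiting → EX (yellow ∧ waiting), so AG fails at Red.
Red ∉ Sat(AG (waiting → EX (yellow ∧ waiting))).

No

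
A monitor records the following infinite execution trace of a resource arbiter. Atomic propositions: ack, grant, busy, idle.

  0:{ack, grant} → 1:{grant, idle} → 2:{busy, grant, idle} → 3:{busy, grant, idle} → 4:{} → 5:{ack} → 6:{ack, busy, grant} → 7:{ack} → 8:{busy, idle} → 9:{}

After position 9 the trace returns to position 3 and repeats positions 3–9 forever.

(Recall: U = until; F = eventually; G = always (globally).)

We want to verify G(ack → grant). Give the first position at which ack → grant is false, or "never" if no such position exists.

5

Check ack → grant at each position in order: 0 ✓, 1 ✓, 2 ✓, 3 ✓, 4 ✓.
At position 5 the labels are {ack}, so ack → grant is false there. This is the first violation.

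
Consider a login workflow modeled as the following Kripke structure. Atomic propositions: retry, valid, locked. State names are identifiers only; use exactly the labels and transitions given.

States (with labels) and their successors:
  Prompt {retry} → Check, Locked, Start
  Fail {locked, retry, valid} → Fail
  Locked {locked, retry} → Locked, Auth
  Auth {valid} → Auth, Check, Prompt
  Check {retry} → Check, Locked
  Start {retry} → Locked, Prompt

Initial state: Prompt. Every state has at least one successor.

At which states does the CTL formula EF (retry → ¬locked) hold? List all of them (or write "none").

{Prompt, Locked, Auth, Check, Start}

States satisfying retry → ¬locked: {Prompt, Auth, Check, Start}.
States satisfying EF (retry → ¬locked): {Prompt, Locked, Auth, Check, Start}.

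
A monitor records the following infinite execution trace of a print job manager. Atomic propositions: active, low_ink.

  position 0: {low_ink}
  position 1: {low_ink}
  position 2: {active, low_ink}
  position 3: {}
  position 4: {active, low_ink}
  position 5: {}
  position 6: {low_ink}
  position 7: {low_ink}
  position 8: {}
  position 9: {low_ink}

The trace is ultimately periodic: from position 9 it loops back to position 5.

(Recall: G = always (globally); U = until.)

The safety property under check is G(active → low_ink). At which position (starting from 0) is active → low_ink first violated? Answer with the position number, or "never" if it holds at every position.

active → low_ink holds at every position 0..9, and those are all the positions the trace ever visits, so the invariant G(active → low_ink) is never violated.

never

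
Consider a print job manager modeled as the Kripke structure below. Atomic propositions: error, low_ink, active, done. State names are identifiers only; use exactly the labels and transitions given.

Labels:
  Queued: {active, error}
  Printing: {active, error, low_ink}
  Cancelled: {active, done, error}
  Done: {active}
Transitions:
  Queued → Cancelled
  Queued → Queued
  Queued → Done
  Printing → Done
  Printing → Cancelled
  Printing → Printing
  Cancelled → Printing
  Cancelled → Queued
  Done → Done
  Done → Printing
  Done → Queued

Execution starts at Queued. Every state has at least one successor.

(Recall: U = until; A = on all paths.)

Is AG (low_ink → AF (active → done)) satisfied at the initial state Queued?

States satisfying low_ink → AF (active → done): {Queued, Cancelled, Done}.
States satisfying AG (low_ink → AF (active → done)): ∅.
Printing is reachable from Queued and violates low_ink → AF (active → done), so AG fails at Queued.
Queued ∉ Sat(AG (low_ink → AF (active → done))).

No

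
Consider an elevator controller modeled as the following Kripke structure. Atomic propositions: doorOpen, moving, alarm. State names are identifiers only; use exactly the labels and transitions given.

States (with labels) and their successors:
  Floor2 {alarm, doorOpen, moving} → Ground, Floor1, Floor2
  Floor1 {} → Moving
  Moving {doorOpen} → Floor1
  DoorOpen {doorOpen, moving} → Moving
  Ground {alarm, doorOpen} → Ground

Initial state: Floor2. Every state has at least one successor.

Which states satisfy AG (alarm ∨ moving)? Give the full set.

{Ground}

States satisfying alarm ∨ moving: {Floor2, DoorOpen, Ground}.
States satisfying AG (alarm ∨ moving): {Ground}.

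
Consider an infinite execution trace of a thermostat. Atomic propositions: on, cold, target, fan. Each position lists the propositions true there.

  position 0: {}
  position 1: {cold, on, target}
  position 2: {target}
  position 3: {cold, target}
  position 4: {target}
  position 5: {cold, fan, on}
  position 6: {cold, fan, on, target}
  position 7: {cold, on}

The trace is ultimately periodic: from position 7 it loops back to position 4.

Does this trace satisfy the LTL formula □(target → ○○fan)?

target → ○○fan must hold at every position from 0 onward. It fails at position 1, so □(target → ○○fan) is false.
Positions where target holds: 1, 2, 3, 4, 6.
Check ○○fan at each: 1→fails, 2→fails, 3→ok, 4→ok, 6→fails.

Violated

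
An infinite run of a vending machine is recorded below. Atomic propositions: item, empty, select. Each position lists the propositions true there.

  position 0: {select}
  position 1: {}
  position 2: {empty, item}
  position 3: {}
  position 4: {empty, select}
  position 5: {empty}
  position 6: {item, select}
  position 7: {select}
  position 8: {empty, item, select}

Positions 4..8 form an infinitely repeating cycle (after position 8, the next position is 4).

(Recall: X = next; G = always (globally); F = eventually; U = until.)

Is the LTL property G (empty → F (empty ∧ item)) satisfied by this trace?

empty → F (empty ∧ item) holds at every position 0..8, and those are all positions ever visited, so G (empty → F (empty ∧ item)) holds.
Positions where empty holds: 2, 4, 5, 8.
Check F (empty ∧ item) at each: 2→ok, 4→ok, 5→ok, 8→ok.

Yes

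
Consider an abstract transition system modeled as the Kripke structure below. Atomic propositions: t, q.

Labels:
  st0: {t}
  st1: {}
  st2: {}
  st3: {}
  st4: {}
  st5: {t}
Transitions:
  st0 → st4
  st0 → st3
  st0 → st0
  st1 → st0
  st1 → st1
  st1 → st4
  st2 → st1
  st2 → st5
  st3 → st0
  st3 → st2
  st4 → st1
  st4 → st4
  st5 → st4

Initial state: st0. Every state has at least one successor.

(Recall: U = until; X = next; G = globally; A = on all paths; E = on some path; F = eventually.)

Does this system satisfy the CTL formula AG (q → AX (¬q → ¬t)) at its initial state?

Holds

States satisfying q → AX (¬q → ¬t): {st0, st1, st2, st3, st4, st5}.
States satisfying AG (q → AX (¬q → ¬t)): {st0, st1, st2, st3, st4, st5}.
Every state reachable from st0 satisfies q → AX (¬q → ¬t).
st0 ∈ Sat(AG (q → AX (¬q → ¬t))).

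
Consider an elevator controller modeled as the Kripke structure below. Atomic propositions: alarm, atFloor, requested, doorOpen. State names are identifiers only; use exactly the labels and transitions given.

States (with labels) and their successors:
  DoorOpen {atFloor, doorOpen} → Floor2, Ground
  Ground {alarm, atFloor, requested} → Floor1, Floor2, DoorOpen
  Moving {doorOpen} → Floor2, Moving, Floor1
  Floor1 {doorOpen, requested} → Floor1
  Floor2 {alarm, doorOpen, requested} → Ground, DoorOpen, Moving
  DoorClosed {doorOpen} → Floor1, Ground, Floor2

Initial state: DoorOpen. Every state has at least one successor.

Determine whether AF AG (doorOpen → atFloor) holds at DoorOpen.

States satisfying AG (doorOpen → atFloor): ∅.
States satisfying AF AG (doorOpen → atFloor): ∅.
There is a path from DoorOpen along which AG (doorOpen → atFloor) never holds.
DoorOpen ∉ Sat(AF AG (doorOpen → atFloor)).

Does not hold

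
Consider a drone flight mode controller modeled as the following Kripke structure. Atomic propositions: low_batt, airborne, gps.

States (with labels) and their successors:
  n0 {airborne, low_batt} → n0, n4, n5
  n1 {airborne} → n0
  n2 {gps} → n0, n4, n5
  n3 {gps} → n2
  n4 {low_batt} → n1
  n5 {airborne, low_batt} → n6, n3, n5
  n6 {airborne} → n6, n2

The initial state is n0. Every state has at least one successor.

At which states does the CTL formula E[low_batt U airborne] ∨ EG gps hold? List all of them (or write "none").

{n0, n1, n4, n5, n6}

States satisfying low_batt: {n0, n4, n5}.
States satisfying airborne: {n0, n1, n5, n6}.
States satisfying E[low_batt U airborne]: {n0, n1, n4, n5, n6}.
States satisfying gps: {n2, n3}.
States satisfying EG gps: ∅.
States satisfying E[low_batt U airborne] ∨ EG gps: {n0, n1, n4, n5, n6}.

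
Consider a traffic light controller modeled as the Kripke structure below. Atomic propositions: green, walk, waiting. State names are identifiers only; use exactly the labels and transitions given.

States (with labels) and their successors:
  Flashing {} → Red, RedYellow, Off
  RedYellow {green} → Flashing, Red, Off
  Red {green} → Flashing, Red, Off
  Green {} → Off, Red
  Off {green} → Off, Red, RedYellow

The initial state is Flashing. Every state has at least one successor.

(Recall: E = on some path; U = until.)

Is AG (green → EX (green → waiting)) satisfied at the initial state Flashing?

Violated

States satisfying green → EX (green → waiting): {Flashing, RedYellow, Red, Green}.
States satisfying AG (green → EX (green → waiting)): ∅.
Off is reachable from Flashing and violates green → EX (green → waiting), so AG fails at Flashing.
Flashing ∉ Sat(AG (green → EX (green → waiting))).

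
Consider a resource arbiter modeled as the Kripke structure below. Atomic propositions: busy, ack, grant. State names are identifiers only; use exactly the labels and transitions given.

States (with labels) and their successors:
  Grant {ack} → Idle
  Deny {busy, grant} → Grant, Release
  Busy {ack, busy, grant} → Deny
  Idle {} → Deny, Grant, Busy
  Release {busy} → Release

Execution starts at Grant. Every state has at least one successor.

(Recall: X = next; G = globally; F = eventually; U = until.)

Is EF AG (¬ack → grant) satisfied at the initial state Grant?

Does not hold

States satisfying AG (¬ack → grant): ∅.
States satisfying EF AG (¬ack → grant): ∅.
No suitable path/successor from Grant witnesses the formula.
Grant ∉ Sat(EF AG (¬ack → grant)).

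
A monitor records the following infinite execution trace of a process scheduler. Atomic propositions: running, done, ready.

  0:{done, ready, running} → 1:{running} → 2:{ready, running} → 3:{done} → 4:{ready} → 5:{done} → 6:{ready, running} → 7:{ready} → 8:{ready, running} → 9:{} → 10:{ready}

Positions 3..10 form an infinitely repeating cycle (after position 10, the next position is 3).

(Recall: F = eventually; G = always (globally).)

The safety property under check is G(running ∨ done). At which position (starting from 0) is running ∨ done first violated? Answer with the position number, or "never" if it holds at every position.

Check running ∨ done at each position in order: 0 ✓, 1 ✓, 2 ✓, 3 ✓.
At position 4 the labels are {ready}, so running ∨ done is false there. This is the first violation.

4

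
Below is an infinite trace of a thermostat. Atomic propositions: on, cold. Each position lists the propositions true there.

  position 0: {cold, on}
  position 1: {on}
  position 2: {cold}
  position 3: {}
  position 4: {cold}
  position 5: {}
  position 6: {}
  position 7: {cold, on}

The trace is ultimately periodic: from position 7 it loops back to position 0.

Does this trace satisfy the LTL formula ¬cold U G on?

Does not hold

Walking from position 0: at position 0, G on has not yet held and ¬cold fails, so ¬cold U G on is false.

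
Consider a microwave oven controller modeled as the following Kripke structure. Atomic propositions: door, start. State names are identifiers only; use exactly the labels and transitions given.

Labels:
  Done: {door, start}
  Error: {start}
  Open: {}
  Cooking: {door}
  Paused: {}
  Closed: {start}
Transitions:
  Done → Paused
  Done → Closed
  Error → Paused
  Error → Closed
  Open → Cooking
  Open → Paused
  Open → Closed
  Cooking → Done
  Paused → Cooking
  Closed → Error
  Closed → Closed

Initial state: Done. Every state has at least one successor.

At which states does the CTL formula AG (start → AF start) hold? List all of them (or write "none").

{Done, Error, Open, Cooking, Paused, Closed}

States satisfying start → AF start: {Done, Error, Open, Cooking, Paused, Closed}.
States satisfying AG (start → AF start): {Done, Error, Open, Cooking, Paused, Closed}.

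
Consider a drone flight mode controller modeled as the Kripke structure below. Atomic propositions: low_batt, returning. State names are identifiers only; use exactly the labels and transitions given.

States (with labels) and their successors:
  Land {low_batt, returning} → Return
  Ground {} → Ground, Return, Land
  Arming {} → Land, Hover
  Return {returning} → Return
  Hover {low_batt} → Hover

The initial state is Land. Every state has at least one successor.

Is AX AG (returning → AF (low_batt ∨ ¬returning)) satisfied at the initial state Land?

States satisfying AG (returning → AF (low_batt ∨ ¬returning)): {Hover}.
States satisfying AX AG (returning → AF (low_batt ∨ ¬returning)): {Hover}.
Land ∉ Sat(AX AG (returning → AF (low_batt ∨ ¬returning))).

No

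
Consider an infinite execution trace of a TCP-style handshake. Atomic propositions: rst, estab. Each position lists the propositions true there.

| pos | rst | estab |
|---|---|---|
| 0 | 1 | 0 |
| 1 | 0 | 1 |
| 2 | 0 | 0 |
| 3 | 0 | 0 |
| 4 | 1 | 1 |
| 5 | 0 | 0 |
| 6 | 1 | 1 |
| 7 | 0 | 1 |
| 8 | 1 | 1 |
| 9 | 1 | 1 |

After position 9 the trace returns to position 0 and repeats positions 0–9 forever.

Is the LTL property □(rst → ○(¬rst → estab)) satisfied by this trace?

rst → ○(¬rst → estab) must hold at every position from 0 onward. It fails at position 4, so □(rst → ○(¬rst → estab)) is false.
Positions where rst holds: 0, 4, 6, 8, 9.
Check ○(¬rst → estab) at each: 0→ok, 4→fails, 6→ok, 8→ok, 9→ok.

No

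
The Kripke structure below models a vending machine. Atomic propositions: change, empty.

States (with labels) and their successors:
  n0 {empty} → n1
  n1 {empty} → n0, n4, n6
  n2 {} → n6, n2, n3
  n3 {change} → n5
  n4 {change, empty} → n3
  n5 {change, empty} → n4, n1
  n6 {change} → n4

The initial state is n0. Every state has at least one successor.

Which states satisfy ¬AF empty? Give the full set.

{n2}

States satisfying empty: {n0, n1, n4, n5}.
States satisfying AF empty: {n0, n1, n3, n4, n5, n6}.
States satisfying ¬AF empty: {n2}.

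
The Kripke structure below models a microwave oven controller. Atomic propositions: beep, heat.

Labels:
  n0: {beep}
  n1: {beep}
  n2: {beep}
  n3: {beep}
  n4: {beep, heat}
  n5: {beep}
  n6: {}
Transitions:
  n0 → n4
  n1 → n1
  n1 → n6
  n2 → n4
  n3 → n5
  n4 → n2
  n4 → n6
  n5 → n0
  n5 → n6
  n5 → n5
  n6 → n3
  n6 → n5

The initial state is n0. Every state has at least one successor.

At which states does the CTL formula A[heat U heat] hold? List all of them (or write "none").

States satisfying heat: {n4}.
States satisfying A[heat U heat]: {n4}.

{n4}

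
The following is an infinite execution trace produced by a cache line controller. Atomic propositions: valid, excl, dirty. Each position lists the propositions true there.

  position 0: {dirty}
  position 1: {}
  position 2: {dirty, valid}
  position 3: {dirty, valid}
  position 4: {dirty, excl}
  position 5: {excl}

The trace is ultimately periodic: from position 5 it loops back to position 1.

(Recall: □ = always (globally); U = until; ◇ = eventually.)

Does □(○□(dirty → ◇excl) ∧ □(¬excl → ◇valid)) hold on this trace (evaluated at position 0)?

Satisfied

○□(dirty → ◇excl) ∧ □(¬excl → ◇valid) holds at every position 0..5, and those are all positions ever visited, so □(○□(dirty → ◇excl) ∧ □(¬excl → ◇valid)) holds.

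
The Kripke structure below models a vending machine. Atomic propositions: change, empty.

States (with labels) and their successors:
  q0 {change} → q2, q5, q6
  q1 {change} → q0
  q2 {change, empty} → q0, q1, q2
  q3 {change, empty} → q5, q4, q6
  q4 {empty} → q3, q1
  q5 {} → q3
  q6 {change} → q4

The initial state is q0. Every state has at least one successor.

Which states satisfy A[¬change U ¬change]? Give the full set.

States satisfying ¬change: {q4, q5}.
States satisfying A[¬change U ¬change]: {q4, q5}.

{q4, q5}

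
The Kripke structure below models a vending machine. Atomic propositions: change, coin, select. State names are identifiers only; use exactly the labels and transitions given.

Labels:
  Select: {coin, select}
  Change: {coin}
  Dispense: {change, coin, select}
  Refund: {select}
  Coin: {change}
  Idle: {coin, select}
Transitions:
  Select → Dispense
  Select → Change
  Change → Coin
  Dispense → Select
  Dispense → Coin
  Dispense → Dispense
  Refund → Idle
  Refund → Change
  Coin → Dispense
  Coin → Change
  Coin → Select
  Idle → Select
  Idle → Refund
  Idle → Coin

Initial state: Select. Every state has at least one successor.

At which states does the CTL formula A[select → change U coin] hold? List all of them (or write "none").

{Select, Change, Dispense, Coin, Idle}

States satisfying select → change: {Change, Dispense, Coin}.
States satisfying coin: {Select, Change, Dispense, Idle}.
States satisfying A[select → change U coin]: {Select, Change, Dispense, Coin, Idle}.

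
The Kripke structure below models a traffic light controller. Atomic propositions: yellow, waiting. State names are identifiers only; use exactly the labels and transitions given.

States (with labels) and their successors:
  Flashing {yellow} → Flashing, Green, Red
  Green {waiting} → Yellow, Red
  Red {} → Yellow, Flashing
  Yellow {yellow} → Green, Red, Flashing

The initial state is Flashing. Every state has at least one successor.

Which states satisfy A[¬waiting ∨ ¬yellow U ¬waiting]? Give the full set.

{Flashing, Green, Red, Yellow}

States satisfying ¬waiting ∨ ¬yellow: {Flashing, Green, Red, Yellow}.
States satisfying ¬waiting: {Flashing, Red, Yellow}.
States satisfying A[¬waiting ∨ ¬yellow U ¬waiting]: {Flashing, Green, Red, Yellow}.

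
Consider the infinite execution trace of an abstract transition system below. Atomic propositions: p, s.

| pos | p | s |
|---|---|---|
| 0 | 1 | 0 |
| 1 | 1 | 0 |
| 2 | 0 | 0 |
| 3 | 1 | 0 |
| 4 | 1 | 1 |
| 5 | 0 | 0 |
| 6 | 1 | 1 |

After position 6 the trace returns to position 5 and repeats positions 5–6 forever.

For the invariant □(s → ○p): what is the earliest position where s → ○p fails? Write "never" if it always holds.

4

Check s → ○p at each position in order: 0 ✓, 1 ✓, 2 ✓, 3 ✓.
At position 4 the labels are {p, s} and the next position 5 has {}, so s → ○p is false there. This is the first violation.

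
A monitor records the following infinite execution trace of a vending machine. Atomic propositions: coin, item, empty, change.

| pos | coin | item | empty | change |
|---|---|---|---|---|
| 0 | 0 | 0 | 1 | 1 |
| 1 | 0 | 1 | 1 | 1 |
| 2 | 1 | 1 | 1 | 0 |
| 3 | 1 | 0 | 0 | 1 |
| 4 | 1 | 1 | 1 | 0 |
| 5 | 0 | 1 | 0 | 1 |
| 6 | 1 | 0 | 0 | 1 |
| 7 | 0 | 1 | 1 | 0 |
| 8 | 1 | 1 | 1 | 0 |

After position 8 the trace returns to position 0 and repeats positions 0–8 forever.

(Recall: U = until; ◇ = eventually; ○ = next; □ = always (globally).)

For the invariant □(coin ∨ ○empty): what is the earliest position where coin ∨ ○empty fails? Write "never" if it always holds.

Check coin ∨ ○empty at each position in order: 0 ✓, 1 ✓, 2 ✓, 3 ✓, 4 ✓.
At position 5 the labels are {change, item} and the next position 6 has {change, coin}, so coin ∨ ○empty is false there. This is the first violation.

5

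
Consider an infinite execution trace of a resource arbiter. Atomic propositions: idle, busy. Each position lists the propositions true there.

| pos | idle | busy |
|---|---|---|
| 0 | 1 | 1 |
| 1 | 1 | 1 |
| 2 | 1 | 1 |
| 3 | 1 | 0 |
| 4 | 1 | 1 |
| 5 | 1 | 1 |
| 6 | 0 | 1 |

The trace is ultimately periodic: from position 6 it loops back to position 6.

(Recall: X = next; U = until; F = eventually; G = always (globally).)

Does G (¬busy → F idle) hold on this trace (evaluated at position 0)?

¬busy → F idle holds at every position 0..6, and those are all positions ever visited, so G (¬busy → F idle) holds.
Positions where ¬busy holds: 3.
Check F idle at each: 3→ok.

Satisfied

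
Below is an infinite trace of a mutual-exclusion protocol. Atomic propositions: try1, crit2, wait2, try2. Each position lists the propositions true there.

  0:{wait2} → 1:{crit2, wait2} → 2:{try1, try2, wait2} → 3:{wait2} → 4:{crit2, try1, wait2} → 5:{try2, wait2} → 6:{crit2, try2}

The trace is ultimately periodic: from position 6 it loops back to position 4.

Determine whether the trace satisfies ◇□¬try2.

Violated

□¬try2 is false at every position 0..6, so it never becomes true and ◇□¬try2 fails.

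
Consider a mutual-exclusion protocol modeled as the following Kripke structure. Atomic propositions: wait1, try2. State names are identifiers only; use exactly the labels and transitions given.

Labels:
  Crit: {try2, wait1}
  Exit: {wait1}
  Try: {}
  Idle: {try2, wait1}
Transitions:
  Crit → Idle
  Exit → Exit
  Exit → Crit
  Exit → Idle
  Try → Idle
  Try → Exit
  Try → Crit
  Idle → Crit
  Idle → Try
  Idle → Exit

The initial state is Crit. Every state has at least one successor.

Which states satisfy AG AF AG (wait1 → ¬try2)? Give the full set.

none

States satisfying AF AG (wait1 → ¬try2): ∅.
States satisfying AG AF AG (wait1 → ¬try2): ∅.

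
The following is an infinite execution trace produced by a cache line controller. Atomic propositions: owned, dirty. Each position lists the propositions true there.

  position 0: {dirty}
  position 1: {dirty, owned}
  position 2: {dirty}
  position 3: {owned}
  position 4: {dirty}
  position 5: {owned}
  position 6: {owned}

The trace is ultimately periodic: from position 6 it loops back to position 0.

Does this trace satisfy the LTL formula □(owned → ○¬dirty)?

No

owned → ○¬dirty must hold at every position from 0 onward. It fails at position 1, so □(owned → ○¬dirty) is false.
Positions where owned holds: 1, 3, 5, 6.
Check ○¬dirty at each: 1→fails, 3→fails, 5→ok, 6→fails.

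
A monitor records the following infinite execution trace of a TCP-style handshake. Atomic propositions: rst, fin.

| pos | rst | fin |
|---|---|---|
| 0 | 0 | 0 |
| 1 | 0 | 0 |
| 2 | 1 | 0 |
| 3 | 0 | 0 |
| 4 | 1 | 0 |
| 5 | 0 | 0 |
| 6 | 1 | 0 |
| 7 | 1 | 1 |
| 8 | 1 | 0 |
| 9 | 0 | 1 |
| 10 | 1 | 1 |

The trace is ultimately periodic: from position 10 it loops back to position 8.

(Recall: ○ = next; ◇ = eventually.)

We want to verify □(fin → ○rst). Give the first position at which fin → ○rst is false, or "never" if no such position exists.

never

fin → ○rst holds at every position 0..10, and those are all the positions the trace ever visits, so the invariant □(fin → ○rst) is never violated.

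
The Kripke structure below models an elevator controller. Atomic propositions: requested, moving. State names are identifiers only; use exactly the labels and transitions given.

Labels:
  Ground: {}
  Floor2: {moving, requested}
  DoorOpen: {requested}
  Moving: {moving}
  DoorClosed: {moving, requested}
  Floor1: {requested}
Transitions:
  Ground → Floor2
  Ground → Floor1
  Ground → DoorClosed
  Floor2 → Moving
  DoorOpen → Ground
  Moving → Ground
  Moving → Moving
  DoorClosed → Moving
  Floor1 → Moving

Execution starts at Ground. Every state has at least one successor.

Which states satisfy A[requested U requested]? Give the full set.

{Floor2, DoorOpen, DoorClosed, Floor1}

States satisfying requested: {Floor2, DoorOpen, DoorClosed, Floor1}.
States satisfying A[requested U requested]: {Floor2, DoorOpen, DoorClosed, Floor1}.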